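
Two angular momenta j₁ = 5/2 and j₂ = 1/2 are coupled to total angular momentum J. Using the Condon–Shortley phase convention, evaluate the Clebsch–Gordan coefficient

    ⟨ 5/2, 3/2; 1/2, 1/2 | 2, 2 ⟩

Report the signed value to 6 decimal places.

j₁+j₂−J=1  J+j₁−j₂=4  J−j₁+j₂=0  j₁+j₂+J+1=6
(j₁±m₁, j₂±m₂, J±M) = (4,1,1,0,4,0)
P² = 96
sum k=1..1:
  [1] −1/24 = -1/24
S = -1/24
C² = P²·S² = 1/6 ; C = -0.408248

-0.408248  (= −√(1/6))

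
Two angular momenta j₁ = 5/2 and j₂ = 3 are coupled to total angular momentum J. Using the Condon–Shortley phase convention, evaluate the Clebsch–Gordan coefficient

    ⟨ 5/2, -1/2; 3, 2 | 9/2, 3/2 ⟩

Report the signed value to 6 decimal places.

j₁+j₂−J=1  J+j₁−j₂=4  J−j₁+j₂=5  j₁+j₂+J+1=11
(j₁±m₁, j₂±m₂, J±M) = (2,3,5,1,6,3)
P² = 345600/77
sum k=0..1:
  [0] +1/720 = 1/720
  [1] −1/96 = -1/96
S = -13/1440
C² = P²·S² = 169/462 ; C = -0.604815

−√(169/462) = -0.604815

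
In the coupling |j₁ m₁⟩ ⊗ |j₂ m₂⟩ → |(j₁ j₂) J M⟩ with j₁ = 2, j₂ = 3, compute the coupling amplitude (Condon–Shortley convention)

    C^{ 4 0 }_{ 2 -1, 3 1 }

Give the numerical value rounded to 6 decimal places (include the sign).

−√(5/14) = -0.597614

j₁+j₂−J=1  J+j₁−j₂=3  J−j₁+j₂=5  j₁+j₂+J+1=10
(j₁±m₁, j₂±m₂, J±M) = (1,3,4,2,4,4)
P² = 10368/35
sum k=0..1:
  [0] +1/144 = 1/144
  [1] −1/24 = -1/24
S = -5/144
C² = P²·S² = 5/14 ; C = -0.597614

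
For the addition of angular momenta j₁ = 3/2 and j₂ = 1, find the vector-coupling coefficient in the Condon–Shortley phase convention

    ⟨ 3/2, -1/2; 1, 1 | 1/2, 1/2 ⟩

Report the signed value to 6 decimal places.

+0.408248

√[2·2!1!0!/4! · 1!2!2!0!1!0!] = √(2/3)
  +(−1)^2/∏(2,0,0,0,1,0)! = 1/2  (running 1/2)
⟨..|..⟩ = √(2/3)·(1/2) = +0.408248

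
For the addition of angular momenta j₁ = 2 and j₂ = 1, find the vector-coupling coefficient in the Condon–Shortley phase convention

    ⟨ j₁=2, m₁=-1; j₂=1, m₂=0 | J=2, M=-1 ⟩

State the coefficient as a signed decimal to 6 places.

−√(1/6) = -0.408248

triangle: 1!×3!×1!/6! = 6/720
(j±m)!: 1!×3!×1!×1!×1!×3! = 36
prefactor² = (2J+1)×Δ×N² = 3/2
  k=0: +1/(0!×1!×3!×1!×0!×0!) = 1/6
  k=1: −1/(1!×0!×2!×0!×1!×1!) = -1/2
Σ = -1/3  ⇒  CG² = 3/2×(-1/3)² = 1/6
CG = −√(1/6) = -0.408248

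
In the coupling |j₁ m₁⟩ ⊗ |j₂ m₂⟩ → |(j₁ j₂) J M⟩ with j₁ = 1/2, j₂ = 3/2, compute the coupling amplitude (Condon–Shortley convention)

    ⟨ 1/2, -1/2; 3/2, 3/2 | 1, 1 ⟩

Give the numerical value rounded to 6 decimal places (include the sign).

−√(3/4) ≈ -0.866025

√[3·1!0!2!/4! · 0!1!3!0!2!0!] = √(3)
  +(−1)^1/∏(1,0,0,2,0,0)! = -1/2  (running -1/2)
⟨..|..⟩ = √(3)·(-1/2) = -0.866025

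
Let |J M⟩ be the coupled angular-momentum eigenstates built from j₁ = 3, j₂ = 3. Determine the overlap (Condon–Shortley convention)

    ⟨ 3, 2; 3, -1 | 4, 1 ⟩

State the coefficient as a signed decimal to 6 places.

√[9·2!4!4!/11! · 5!1!2!4!5!3!] = √(82944/77)
  +(−1)^0/∏(0,2,1,2,3,2)! = 1/48  (running 1/48)
  +(−1)^1/∏(1,1,0,1,4,3)! = -1/144  (running 1/72)
⟨..|..⟩ = √(82944/77)·(1/72) = +0.455842

+0.455842  (= +√(16/77))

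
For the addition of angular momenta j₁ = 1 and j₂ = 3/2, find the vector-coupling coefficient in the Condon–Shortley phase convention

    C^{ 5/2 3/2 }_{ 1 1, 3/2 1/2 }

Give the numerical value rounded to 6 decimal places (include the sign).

j₁+j₂−J=0  J+j₁−j₂=2  J−j₁+j₂=3  j₁+j₂+J+1=6
(j₁±m₁, j₂±m₂, J±M) = (2,0,2,1,4,1)
P² = 48/5
sum k=0..0:
  [0] +1/4 = 1/4
S = 1/4
C² = P²·S² = 3/5 ; C = +0.774597

+√(3/5) ≈ +0.774597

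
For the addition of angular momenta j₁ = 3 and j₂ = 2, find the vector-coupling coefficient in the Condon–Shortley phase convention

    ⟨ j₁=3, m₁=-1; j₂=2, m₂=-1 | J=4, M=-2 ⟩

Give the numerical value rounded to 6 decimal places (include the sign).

j₁+j₂−J=1  J+j₁−j₂=5  J−j₁+j₂=3  j₁+j₂+J+1=10
(j₁±m₁, j₂±m₂, J±M) = (2,4,1,3,2,6)
P² = 5184/7
sum k=0..1:
  [0] +1/48 = 1/48
  [1] −1/72 = -1/72
S = 1/144
C² = P²·S² = 1/28 ; C = +0.188982

+√(1/28) ≈ +0.188982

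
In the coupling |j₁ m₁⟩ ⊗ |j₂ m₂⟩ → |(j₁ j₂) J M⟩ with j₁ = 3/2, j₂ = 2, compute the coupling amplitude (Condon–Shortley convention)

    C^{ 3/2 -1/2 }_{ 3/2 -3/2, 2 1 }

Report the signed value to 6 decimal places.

j₁+j₂−J=2  J+j₁−j₂=1  J−j₁+j₂=2  j₁+j₂+J+1=6
(j₁±m₁, j₂±m₂, J±M) = (0,3,3,1,1,2)
P² = 8/5
sum k=2..2:
  [2] +1/2 = 1/2
S = 1/2
C² = P²·S² = 2/5 ; C = +0.632456

+√(2/5) = +0.632456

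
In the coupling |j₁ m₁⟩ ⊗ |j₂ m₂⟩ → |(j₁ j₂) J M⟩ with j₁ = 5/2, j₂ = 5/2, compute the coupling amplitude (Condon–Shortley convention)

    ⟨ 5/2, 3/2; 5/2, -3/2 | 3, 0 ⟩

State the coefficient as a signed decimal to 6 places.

j₁+j₂−J=2  J+j₁−j₂=3  J−j₁+j₂=3  j₁+j₂+J+1=9
(j₁±m₁, j₂±m₂, J±M) = (4,1,1,4,3,3)
P² = 144/5
sum k=0..1:
  [0] +1/8 = 1/8
  [1] −1/36 = -1/36
S = 7/72
C² = P²·S² = 49/180 ; C = +0.521749

+0.521749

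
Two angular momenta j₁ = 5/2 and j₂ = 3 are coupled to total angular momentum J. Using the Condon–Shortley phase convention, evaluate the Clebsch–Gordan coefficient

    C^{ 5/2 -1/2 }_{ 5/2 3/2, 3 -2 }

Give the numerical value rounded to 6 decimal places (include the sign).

+0.267261  (= +√(1/14))

√[6·3!2!3!/9! · 4!1!1!5!2!3!] = √(288/7)
  +(−1)^0/∏(0,3,1,1,1,2)! = 1/12  (running 1/12)
  +(−1)^1/∏(1,2,0,0,2,3)! = -1/24  (running 1/24)
⟨..|..⟩ = √(288/7)·(1/24) = +0.267261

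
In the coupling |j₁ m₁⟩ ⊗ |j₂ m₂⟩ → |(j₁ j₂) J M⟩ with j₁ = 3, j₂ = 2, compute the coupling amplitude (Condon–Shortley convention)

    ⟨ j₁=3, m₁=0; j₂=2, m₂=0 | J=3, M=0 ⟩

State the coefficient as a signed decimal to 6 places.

j₁+j₂−J=2  J+j₁−j₂=4  J−j₁+j₂=2  j₁+j₂+J+1=9
(j₁±m₁, j₂±m₂, J±M) = (3,3,2,2,3,3)
P² = 48/5
sum k=0..2:
  [0] +1/24 = 1/24
  [1] −1/4 = -1/4
  [2] +1/24 = 1/24
S = -1/6
C² = P²·S² = 4/15 ; C = -0.516398

−√(4/15) = -0.516398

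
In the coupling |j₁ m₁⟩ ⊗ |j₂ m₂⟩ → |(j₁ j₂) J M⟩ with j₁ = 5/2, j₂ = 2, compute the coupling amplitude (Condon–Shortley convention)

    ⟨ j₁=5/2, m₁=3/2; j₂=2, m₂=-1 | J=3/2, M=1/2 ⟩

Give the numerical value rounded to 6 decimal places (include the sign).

-0.138013  (= −√(2/105))

j₁+j₂−J=3  J+j₁−j₂=2  J−j₁+j₂=1  j₁+j₂+J+1=7
(j₁±m₁, j₂±m₂, J±M) = (4,1,1,3,2,1)
P² = 96/35
sum k=0..1:
  [0] +1/6 = 1/6
  [1] −1/4 = -1/4
S = -1/12
C² = P²·S² = 2/105 ; C = -0.138013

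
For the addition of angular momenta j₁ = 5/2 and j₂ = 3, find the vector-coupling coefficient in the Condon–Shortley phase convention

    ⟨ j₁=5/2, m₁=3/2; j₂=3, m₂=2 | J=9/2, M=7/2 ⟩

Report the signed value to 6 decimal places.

√[10·1!4!5!/11! · 4!1!5!1!8!1!] = √(921600/11)
  +(−1)^0/∏(0,1,1,5,3,0)! = 1/720  (running 1/720)
  +(−1)^1/∏(1,0,0,4,4,1)! = -1/576  (running -1/2880)
⟨..|..⟩ = √(921600/11)·(-1/2880) = -0.100504

-0.100504  (= −√(1/99))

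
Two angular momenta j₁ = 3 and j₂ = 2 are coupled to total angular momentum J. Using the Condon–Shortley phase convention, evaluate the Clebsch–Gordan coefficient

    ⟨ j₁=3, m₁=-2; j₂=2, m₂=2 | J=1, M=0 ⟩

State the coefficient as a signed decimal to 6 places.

+√(1/7) = +0.377964

triangle: 4!*2!*0!/7! = 48/5040
(j±m)!: 1!*5!*4!*0!*1!*1! = 2880
prefactor² = (2J+1)*Δ*N² = 576/7
  k=4: +1/(4!*0!*1!*0!*1!*0!) = 1/24
Σ = 1/24  ⇒  CG² = 576/7*1/24² = 1/7
CG = +√(1/7) = +0.377964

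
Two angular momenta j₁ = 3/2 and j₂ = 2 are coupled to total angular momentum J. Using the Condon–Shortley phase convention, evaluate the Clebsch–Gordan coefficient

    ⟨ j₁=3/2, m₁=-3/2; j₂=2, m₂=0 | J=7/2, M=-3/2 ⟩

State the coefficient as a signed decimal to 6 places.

j₁+j₂−J=0  J+j₁−j₂=3  J−j₁+j₂=4  j₁+j₂+J+1=8
(j₁±m₁, j₂±m₂, J±M) = (0,3,2,2,2,5)
P² = 1152/7
sum k=0..0:
  [0] +1/24 = 1/24
S = 1/24
C² = P²·S² = 2/7 ; C = +0.534522

+0.534522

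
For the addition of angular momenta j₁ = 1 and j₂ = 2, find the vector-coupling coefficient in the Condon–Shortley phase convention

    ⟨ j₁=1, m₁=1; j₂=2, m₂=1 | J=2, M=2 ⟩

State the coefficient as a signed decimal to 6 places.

+0.577350  (= +√(1/3))

√[5·1!1!3!/6! · 2!0!3!1!4!0!] = √(12)
  +(−1)^0/∏(0,1,0,3,1,0)! = 1/6  (running 1/6)
⟨..|..⟩ = √(12)·(1/6) = +0.577350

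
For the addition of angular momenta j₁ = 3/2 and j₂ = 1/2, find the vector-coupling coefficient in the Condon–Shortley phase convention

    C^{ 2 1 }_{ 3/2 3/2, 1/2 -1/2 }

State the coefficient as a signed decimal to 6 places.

j₁+j₂−J=0  J+j₁−j₂=3  J−j₁+j₂=1  j₁+j₂+J+1=5
(j₁±m₁, j₂±m₂, J±M) = (3,0,0,1,3,1)
P² = 9
sum k=0..0:
  [0] +1/6 = 1/6
S = 1/6
C² = P²·S² = 1/4 ; C = +0.500000

+0.500000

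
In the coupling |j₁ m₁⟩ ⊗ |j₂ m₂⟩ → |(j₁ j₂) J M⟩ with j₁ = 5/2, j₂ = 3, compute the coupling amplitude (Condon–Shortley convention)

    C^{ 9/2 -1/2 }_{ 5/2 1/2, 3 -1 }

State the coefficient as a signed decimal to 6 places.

√[10·1!4!5!/11! · 3!2!2!4!4!5!] = √(92160/77)
  +(−1)^0/∏(0,1,2,2,2,3)! = 1/48  (running 1/48)
  +(−1)^1/∏(1,0,1,1,3,4)! = -1/144  (running 1/72)
⟨..|..⟩ = √(92160/77)·(1/72) = +0.480500

+0.480500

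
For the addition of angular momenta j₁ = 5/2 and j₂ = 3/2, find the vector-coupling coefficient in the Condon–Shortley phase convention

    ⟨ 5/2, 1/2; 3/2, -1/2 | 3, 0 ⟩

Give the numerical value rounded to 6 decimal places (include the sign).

triangle: 1!·4!·2!/8! = 48/40320
(j±m)!: 3!·2!·1!·2!·3!·3! = 864
prefactor² = (2J+1)·Δ·N² = 36/5
  k=0: +1/(0!·1!·2!·1!·2!·1!) = 1/4
  k=1: −1/(1!·0!·1!·0!·3!·2!) = -1/12
Σ = 1/6  ⇒  CG² = 36/5·1/6² = 1/5
CG = +√(1/5) = +0.447214

+0.447214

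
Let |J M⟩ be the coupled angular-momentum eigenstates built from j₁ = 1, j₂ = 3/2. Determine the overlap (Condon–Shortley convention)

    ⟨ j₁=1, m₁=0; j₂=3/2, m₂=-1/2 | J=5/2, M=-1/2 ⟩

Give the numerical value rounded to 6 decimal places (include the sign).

√[6·0!2!3!/6! · 1!1!1!2!2!3!] = √(12/5)
  +(−1)^0/∏(0,0,1,1,1,2)! = 1/2  (running 1/2)
⟨..|..⟩ = √(12/5)·(1/2) = +0.774597

+√(3/5) ≈ +0.774597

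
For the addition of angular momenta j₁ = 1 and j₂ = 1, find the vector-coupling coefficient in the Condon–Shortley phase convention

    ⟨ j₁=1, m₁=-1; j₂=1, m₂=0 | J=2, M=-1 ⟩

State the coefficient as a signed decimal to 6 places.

triangle: 0!*2!*2!/5! = 4/120
(j±m)!: 0!*2!*1!*1!*1!*3! = 12
prefactor² = (2J+1)*Δ*N² = 2
  k=0: +1/(0!*0!*2!*1!*0!*1!) = 1/2
Σ = 1/2  ⇒  CG² = 2*1/2² = 1/2
CG = +√(1/2) = +0.707107

+√(1/2) = +0.707107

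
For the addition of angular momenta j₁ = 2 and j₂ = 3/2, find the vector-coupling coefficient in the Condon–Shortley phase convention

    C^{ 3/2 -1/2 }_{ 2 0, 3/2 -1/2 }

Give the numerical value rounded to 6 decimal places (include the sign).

triangle: 2!·2!·1!/6! = 4/720
(j±m)!: 2!·2!·1!·2!·1!·2! = 16
prefactor² = (2J+1)·Δ·N² = 16/45
  k=0: +1/(0!·2!·2!·1!·0!·0!) = 1/4
  k=1: −1/(1!·1!·1!·0!·1!·1!) = -1
Σ = -3/4  ⇒  CG² = 16/45·(-3/4)² = 1/5
CG = −√(1/5) = -0.447214

-0.447214  (= −√(1/5))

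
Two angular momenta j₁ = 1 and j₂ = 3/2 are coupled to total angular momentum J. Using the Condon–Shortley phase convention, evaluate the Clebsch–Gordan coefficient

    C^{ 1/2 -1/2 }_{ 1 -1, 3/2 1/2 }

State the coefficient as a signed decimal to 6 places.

+√(1/6) ≈ +0.408248

j₁+j₂−J=2  J+j₁−j₂=0  J−j₁+j₂=1  j₁+j₂+J+1=4
(j₁±m₁, j₂±m₂, J±M) = (0,2,2,1,0,1)
P² = 2/3
sum k=2..2:
  [2] +1/2 = 1/2
S = 1/2
C² = P²·S² = 1/6 ; C = +0.408248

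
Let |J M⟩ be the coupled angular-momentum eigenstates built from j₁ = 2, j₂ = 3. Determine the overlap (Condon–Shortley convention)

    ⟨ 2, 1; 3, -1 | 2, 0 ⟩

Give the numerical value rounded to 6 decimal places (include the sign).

j₁+j₂−J=3  J+j₁−j₂=1  J−j₁+j₂=3  j₁+j₂+J+1=8
(j₁±m₁, j₂±m₂, J±M) = (3,1,2,4,2,2)
P² = 36/7
sum k=0..1:
  [0] +1/12 = 1/12
  [1] −1/4 = -1/4
S = -1/6
C² = P²·S² = 1/7 ; C = -0.377964

-0.377964  (= −√(1/7))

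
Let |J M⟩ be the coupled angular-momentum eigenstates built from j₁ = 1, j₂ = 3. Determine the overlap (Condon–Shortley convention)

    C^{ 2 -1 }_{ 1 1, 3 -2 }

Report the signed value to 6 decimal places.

triangle: 2!*0!*4!/7! = 48/5040
(j±m)!: 2!*0!*1!*5!*1!*3! = 1440
prefactor² = (2J+1)*Δ*N² = 480/7
  k=0: +1/(0!*2!*0!*1!*0!*3!) = 1/12
Σ = 1/12  ⇒  CG² = 480/7*1/12² = 10/21
CG = +√(10/21) = +0.690066

+0.690066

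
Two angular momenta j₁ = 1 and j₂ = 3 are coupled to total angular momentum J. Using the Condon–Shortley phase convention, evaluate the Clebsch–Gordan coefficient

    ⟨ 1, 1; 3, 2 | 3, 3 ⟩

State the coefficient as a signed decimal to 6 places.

j₁+j₂−J=1  J+j₁−j₂=1  J−j₁+j₂=5  j₁+j₂+J+1=8
(j₁±m₁, j₂±m₂, J±M) = (2,0,5,1,6,0)
P² = 3600
sum k=0..0:
  [0] +1/120 = 1/120
S = 1/120
C² = P²·S² = 1/4 ; C = +0.500000

+0.500000  (= +√(1/4))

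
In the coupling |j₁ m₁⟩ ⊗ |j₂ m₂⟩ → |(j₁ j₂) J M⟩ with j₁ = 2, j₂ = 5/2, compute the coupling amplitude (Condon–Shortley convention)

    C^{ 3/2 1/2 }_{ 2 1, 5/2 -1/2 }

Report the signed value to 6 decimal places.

−√(5/21) ≈ -0.487950

triangle: 3!×1!×2!/7! = 12/5040
(j±m)!: 3!×1!×2!×3!×2!×1! = 144
prefactor² = (2J+1)×Δ×N² = 48/35
  k=0: +1/(0!×3!×1!×2!×0!×0!) = 1/12
  k=1: −1/(1!×2!×0!×1!×1!×1!) = -1/2
Σ = -5/12  ⇒  CG² = 48/35×(-5/12)² = 5/21
CG = −√(5/21) = -0.487950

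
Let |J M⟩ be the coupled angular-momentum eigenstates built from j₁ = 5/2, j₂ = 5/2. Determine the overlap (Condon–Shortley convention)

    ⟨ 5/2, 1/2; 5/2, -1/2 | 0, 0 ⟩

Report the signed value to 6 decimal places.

+0.408248

j₁+j₂−J=5  J+j₁−j₂=0  J−j₁+j₂=0  j₁+j₂+J+1=6
(j₁±m₁, j₂±m₂, J±M) = (3,2,2,3,0,0)
P² = 24
sum k=2..2:
  [2] +1/12 = 1/12
S = 1/12
C² = P²·S² = 1/6 ; C = +0.408248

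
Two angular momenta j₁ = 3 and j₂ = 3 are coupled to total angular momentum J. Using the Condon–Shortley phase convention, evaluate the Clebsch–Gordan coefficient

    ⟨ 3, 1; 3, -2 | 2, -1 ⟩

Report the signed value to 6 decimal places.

-0.422577  (= −√(5/28))

√[5·4!2!2!/9! · 4!2!1!5!1!3!] = √(320/7)
  +(−1)^0/∏(0,4,2,1,0,1)! = 1/48  (running 1/48)
  +(−1)^1/∏(1,3,1,0,1,2)! = -1/12  (running -1/16)
⟨..|..⟩ = √(320/7)·(-1/16) = -0.422577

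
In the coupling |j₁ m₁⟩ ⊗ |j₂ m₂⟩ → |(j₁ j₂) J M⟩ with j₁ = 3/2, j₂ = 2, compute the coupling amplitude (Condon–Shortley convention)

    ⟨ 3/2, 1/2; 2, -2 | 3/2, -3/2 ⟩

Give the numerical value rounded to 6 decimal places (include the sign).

√[4·2!1!2!/6! · 2!1!0!4!0!3!] = √(32/5)
  +(−1)^0/∏(0,2,1,0,0,2)! = 1/4  (running 1/4)
⟨..|..⟩ = √(32/5)·(1/4) = +0.632456

+0.632456  (= +√(2/5))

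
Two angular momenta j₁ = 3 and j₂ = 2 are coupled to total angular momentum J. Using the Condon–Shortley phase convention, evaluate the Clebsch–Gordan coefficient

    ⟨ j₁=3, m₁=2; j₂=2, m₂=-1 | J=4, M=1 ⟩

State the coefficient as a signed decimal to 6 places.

j₁+j₂−J=1  J+j₁−j₂=5  J−j₁+j₂=3  j₁+j₂+J+1=10
(j₁±m₁, j₂±m₂, J±M) = (5,1,1,3,5,3)
P² = 6480/7
sum k=0..1:
  [0] +1/48 = 1/48
  [1] −1/720 = -1/720
S = 7/360
C² = P²·S² = 7/20 ; C = +0.591608

+√(7/20) ≈ +0.591608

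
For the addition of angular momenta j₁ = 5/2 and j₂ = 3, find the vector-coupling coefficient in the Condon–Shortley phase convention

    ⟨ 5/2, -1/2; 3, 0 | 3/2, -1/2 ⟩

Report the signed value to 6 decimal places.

triangle: 4!×1!×2!/8! = 48/40320
(j±m)!: 2!×3!×3!×3!×1!×2! = 864
prefactor² = (2J+1)×Δ×N² = 144/35
  k=2: +1/(2!×2!×1!×1!×0!×1!) = 1/4
  k=3: −1/(3!×1!×0!×0!×1!×2!) = -1/12
Σ = 1/6  ⇒  CG² = 144/35×1/6² = 4/35
CG = +√(4/35) = +0.338062

+0.338062  (= +√(4/35))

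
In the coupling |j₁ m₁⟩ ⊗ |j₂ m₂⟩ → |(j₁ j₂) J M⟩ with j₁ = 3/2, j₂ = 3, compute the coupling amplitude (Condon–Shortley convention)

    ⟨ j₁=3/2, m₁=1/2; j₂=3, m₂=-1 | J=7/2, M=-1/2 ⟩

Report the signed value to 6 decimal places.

triangle: 1!×2!×5!/9! = 240/362880
(j±m)!: 2!×1!×2!×4!×3!×4! = 13824
prefactor² = (2J+1)×Δ×N² = 512/7
  k=0: +1/(0!×1!×1!×2!×1!×3!) = 1/12
  k=1: −1/(1!×0!×0!×1!×2!×4!) = -1/48
Σ = 1/16  ⇒  CG² = 512/7×1/16² = 2/7
CG = +√(2/7) = +0.534522

+0.534522  (= +√(2/7))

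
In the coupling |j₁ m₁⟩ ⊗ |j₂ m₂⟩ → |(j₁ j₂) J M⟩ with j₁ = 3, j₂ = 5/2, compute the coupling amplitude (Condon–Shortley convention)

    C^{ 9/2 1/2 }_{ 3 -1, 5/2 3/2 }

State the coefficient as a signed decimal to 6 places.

triangle: 1!*5!*4!/11! = 2880/39916800
(j±m)!: 2!*4!*4!*1!*5!*4! = 3317760
prefactor² = (2J+1)*Δ*N² = 184320/77
  k=0: +1/(0!*1!*4!*4!*1!*0!) = 1/576
  k=1: −1/(1!*0!*3!*3!*2!*1!) = -1/72
Σ = -7/576  ⇒  CG² = 184320/77*(-7/576)² = 35/99
CG = −√(35/99) = -0.594588

-0.594588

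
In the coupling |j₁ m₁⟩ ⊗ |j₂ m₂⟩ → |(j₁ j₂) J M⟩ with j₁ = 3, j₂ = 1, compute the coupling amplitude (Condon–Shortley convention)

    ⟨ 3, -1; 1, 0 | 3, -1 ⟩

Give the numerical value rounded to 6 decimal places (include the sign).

j₁+j₂−J=1  J+j₁−j₂=5  J−j₁+j₂=1  j₁+j₂+J+1=8
(j₁±m₁, j₂±m₂, J±M) = (2,4,1,1,2,4)
P² = 48
sum k=0..1:
  [0] +1/24 = 1/24
  [1] −1/12 = -1/12
S = -1/24
C² = P²·S² = 1/12 ; C = -0.288675

−√(1/12) ≈ -0.288675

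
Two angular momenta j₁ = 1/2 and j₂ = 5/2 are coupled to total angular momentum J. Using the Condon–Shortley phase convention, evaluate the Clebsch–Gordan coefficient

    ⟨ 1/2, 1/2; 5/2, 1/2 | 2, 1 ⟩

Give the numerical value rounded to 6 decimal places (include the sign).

+0.577350  (= +√(1/3))

√[5·1!0!4!/6! · 1!0!3!2!3!1!] = √(12)
  +(−1)^0/∏(0,1,0,3,0,1)! = 1/6  (running 1/6)
⟨..|..⟩ = √(12)·(1/6) = +0.577350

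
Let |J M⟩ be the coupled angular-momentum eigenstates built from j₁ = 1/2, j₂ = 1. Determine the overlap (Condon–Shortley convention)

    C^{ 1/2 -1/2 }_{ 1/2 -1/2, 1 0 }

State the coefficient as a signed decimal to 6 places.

j₁+j₂−J=1  J+j₁−j₂=0  J−j₁+j₂=1  j₁+j₂+J+1=3
(j₁±m₁, j₂±m₂, J±M) = (0,1,1,1,0,1)
P² = 1/3
sum k=1..1:
  [1] −1/1 = -1
S = -1
C² = P²·S² = 1/3 ; C = -0.577350

−√(1/3) ≈ -0.577350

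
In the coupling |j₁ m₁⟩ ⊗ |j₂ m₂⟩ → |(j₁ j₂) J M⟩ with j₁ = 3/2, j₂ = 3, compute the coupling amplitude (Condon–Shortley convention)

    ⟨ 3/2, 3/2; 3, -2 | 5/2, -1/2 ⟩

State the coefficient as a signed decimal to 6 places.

triangle: 2!*1!*4!/8! = 48/40320
(j±m)!: 3!*0!*1!*5!*2!*3! = 8640
prefactor² = (2J+1)*Δ*N² = 432/7
  k=0: +1/(0!*2!*0!*1!*1!*3!) = 1/12
Σ = 1/12  ⇒  CG² = 432/7*1/12² = 3/7
CG = +√(3/7) = +0.654654

+0.654654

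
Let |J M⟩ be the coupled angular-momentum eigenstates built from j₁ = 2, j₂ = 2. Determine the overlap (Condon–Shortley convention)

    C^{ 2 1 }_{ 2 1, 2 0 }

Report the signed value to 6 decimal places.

−√(1/14) = -0.267261

j₁+j₂−J=2  J+j₁−j₂=2  J−j₁+j₂=2  j₁+j₂+J+1=7
(j₁±m₁, j₂±m₂, J±M) = (3,1,2,2,3,1)
P² = 8/7
sum k=0..1:
  [0] +1/4 = 1/4
  [1] −1/2 = -1/2
S = -1/4
C² = P²·S² = 1/14 ; C = -0.267261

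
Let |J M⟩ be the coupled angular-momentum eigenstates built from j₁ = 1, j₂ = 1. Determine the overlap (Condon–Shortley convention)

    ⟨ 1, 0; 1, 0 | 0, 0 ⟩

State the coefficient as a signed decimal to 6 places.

-0.577350  (= −√(1/3))

triangle: 2!×0!×0!/3! = 2/6
(j±m)!: 1!×1!×1!×1!×0!×0! = 1
prefactor² = (2J+1)×Δ×N² = 1/3
  k=1: −1/(1!×1!×0!×0!×0!×0!) = -1
Σ = -1  ⇒  CG² = 1/3×(-1)² = 1/3
CG = −√(1/3) = -0.577350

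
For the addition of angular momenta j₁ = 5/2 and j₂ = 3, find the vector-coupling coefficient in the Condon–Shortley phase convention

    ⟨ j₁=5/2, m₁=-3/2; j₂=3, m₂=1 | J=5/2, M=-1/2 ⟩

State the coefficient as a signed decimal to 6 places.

+√(1/35) = +0.169031

√[6·3!2!3!/9! · 1!4!4!2!2!3!] = √(576/35)
  +(−1)^2/∏(2,1,2,2,0,1)! = 1/8  (running 1/8)
  +(−1)^3/∏(3,0,1,1,1,2)! = -1/12  (running 1/24)
⟨..|..⟩ = √(576/35)·(1/24) = +0.169031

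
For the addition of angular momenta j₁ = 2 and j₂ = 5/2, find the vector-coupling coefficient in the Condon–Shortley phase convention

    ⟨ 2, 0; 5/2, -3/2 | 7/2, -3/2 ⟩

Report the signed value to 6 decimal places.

triangle: 1!·3!·4!/9! = 144/362880
(j±m)!: 2!·2!·1!·4!·2!·5! = 23040
prefactor² = (2J+1)·Δ·N² = 512/7
  k=0: +1/(0!·1!·2!·1!·1!·3!) = 1/12
  k=1: −1/(1!·0!·1!·0!·2!·4!) = -1/48
Σ = 1/16  ⇒  CG² = 512/7·1/16² = 2/7
CG = +√(2/7) = +0.534522

+√(2/7) ≈ +0.534522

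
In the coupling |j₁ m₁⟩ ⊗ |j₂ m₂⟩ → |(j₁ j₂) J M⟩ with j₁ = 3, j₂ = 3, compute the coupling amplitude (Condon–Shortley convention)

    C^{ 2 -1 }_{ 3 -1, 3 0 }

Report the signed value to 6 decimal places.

√[5·4!2!2!/9! · 2!4!3!3!1!3!] = √(96/7)
  +(−1)^2/∏(2,2,2,1,0,1)! = 1/8  (running 1/8)
  +(−1)^3/∏(3,1,1,0,1,2)! = -1/12  (running 1/24)
⟨..|..⟩ = √(96/7)·(1/24) = +0.154303

+√(1/42) ≈ +0.154303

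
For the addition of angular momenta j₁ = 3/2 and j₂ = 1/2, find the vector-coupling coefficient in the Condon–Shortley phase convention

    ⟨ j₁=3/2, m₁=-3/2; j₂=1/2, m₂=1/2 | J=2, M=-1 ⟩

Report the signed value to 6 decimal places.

j₁+j₂−J=0  J+j₁−j₂=3  J−j₁+j₂=1  j₁+j₂+J+1=5
(j₁±m₁, j₂±m₂, J±M) = (0,3,1,0,1,3)
P² = 9
sum k=0..0:
  [0] +1/6 = 1/6
S = 1/6
C² = P²·S² = 1/4 ; C = +0.500000

+√(1/4) = +0.500000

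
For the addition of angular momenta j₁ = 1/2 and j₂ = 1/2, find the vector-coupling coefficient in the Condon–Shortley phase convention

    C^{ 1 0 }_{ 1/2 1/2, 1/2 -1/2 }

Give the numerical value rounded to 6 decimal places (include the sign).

j₁+j₂−J=0  J+j₁−j₂=1  J−j₁+j₂=1  j₁+j₂+J+1=3
(j₁±m₁, j₂±m₂, J±M) = (1,0,0,1,1,1)
P² = 1/2
sum k=0..0:
  [0] +1/1 = 1
S = 1
C² = P²·S² = 1/2 ; C = +0.707107

+√(1/2) = +0.707107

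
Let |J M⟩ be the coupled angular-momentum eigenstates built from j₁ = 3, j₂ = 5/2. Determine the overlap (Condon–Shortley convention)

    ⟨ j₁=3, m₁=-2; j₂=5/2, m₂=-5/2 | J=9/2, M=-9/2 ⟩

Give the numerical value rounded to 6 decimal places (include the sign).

+0.674200  (= +√(5/11))

j₁+j₂−J=1  J+j₁−j₂=5  J−j₁+j₂=4  j₁+j₂+J+1=11
(j₁±m₁, j₂±m₂, J±M) = (1,5,0,5,0,9)
P² = 41472000/11
sum k=0..0:
  [0] +1/2880 = 1/2880
S = 1/2880
C² = P²·S² = 5/11 ; C = +0.674200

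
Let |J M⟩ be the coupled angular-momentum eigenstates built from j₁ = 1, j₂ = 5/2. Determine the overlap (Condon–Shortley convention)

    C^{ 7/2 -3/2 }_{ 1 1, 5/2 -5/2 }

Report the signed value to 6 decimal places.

triangle: 0!×2!×5!/8! = 240/40320
(j±m)!: 2!×0!×0!×5!×2!×5! = 57600
prefactor² = (2J+1)×Δ×N² = 19200/7
  k=0: +1/(0!×0!×0!×0!×2!×5!) = 1/240
Σ = 1/240  ⇒  CG² = 19200/7×1/240² = 1/21
CG = +√(1/21) = +0.218218

+√(1/21) = +0.218218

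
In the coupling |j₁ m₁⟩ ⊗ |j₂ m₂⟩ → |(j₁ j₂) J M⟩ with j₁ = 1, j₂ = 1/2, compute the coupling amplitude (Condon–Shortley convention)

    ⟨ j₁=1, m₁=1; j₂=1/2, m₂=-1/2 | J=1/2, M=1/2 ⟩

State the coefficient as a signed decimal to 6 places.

+√(2/3) = +0.816497

triangle: 1!*1!*0!/3! = 1/6
(j±m)!: 2!*0!*0!*1!*1!*0! = 2
prefactor² = (2J+1)*Δ*N² = 2/3
  k=0: +1/(0!*1!*0!*0!*1!*0!) = 1
Σ = 1  ⇒  CG² = 2/3*1² = 2/3
CG = +√(2/3) = +0.816497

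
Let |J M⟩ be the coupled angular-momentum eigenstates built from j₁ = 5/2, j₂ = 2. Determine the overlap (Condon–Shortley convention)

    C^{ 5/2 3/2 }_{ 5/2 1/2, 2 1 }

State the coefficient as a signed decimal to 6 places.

triangle: 2!*3!*2!/8! = 24/40320
(j±m)!: 3!*2!*3!*1!*4!*1! = 1728
prefactor² = (2J+1)*Δ*N² = 216/35
  k=1: −1/(1!*1!*1!*2!*2!*0!) = -1/4
  k=2: +1/(2!*0!*0!*1!*3!*1!) = 1/12
Σ = -1/6  ⇒  CG² = 216/35*(-1/6)² = 6/35
CG = −√(6/35) = -0.414039

−√(6/35) = -0.414039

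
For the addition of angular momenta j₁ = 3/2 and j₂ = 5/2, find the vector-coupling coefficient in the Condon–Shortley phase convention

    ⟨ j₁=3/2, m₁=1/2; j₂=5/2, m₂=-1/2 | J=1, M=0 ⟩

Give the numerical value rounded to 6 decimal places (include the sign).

j₁+j₂−J=3  J+j₁−j₂=0  J−j₁+j₂=2  j₁+j₂+J+1=6
(j₁±m₁, j₂±m₂, J±M) = (2,1,2,3,1,1)
P² = 6/5
sum k=1..1:
  [1] −1/2 = -1/2
S = -1/2
C² = P²·S² = 3/10 ; C = -0.547723

-0.547723  (= −√(3/10))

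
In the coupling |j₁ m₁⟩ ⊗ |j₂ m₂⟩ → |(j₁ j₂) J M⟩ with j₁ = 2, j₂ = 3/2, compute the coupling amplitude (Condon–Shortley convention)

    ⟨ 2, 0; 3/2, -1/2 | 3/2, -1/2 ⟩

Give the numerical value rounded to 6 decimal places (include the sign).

−√(1/5) ≈ -0.447214

triangle: 2!·2!·1!/6! = 4/720
(j±m)!: 2!·2!·1!·2!·1!·2! = 16
prefactor² = (2J+1)·Δ·N² = 16/45
  k=0: +1/(0!·2!·2!·1!·0!·0!) = 1/4
  k=1: −1/(1!·1!·1!·0!·1!·1!) = -1
Σ = -3/4  ⇒  CG² = 16/45·(-3/4)² = 1/5
CG = −√(1/5) = -0.447214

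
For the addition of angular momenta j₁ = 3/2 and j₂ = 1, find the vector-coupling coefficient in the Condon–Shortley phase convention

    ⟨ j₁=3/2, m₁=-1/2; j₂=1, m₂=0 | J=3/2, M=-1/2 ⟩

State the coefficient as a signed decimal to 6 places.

-0.258199  (= −√(1/15))

j₁+j₂−J=1  J+j₁−j₂=2  J−j₁+j₂=1  j₁+j₂+J+1=5
(j₁±m₁, j₂±m₂, J±M) = (1,2,1,1,1,2)
P² = 4/15
sum k=0..1:
  [0] +1/2 = 1/2
  [1] −1/1 = -1
S = -1/2
C² = P²·S² = 1/15 ; C = -0.258199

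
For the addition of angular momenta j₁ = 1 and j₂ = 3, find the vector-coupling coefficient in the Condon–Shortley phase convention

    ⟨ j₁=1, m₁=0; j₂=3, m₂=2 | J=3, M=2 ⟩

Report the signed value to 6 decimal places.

-0.577350

j₁+j₂−J=1  J+j₁−j₂=1  J−j₁+j₂=5  j₁+j₂+J+1=8
(j₁±m₁, j₂±m₂, J±M) = (1,1,5,1,5,1)
P² = 300
sum k=0..1:
  [0] +1/120 = 1/120
  [1] −1/24 = -1/24
S = -1/30
C² = P²·S² = 1/3 ; C = -0.577350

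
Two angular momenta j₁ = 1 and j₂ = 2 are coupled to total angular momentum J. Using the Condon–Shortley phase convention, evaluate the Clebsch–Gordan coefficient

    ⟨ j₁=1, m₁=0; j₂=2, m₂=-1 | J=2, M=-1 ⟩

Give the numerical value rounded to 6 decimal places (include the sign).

+√(1/6) = +0.408248

√[5·1!1!3!/6! · 1!1!1!3!1!3!] = √(3/2)
  +(−1)^0/∏(0,1,1,1,0,2)! = 1/2  (running 1/2)
  +(−1)^1/∏(1,0,0,0,1,3)! = -1/6  (running 1/3)
⟨..|..⟩ = √(3/2)·(1/3) = +0.408248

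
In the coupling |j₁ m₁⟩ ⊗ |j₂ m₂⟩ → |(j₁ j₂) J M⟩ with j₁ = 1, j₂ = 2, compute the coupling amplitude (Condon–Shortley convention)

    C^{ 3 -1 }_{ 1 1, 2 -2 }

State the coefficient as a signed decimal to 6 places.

j₁+j₂−J=0  J+j₁−j₂=2  J−j₁+j₂=4  j₁+j₂+J+1=7
(j₁±m₁, j₂±m₂, J±M) = (2,0,0,4,2,4)
P² = 768/5
sum k=0..0:
  [0] +1/48 = 1/48
S = 1/48
C² = P²·S² = 1/15 ; C = +0.258199

+√(1/15) = +0.258199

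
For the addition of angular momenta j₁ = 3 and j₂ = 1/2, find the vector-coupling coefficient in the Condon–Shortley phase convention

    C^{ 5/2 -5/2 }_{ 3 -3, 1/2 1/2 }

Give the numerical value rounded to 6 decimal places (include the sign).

-0.925820  (= −√(6/7))

triangle: 1!*5!*0!/7! = 120/5040
(j±m)!: 0!*6!*1!*0!*0!*5! = 86400
prefactor² = (2J+1)*Δ*N² = 86400/7
  k=1: −1/(1!*0!*5!*0!*0!*0!) = -1/120
Σ = -1/120  ⇒  CG² = 86400/7*(-1/120)² = 6/7
CG = −√(6/7) = -0.925820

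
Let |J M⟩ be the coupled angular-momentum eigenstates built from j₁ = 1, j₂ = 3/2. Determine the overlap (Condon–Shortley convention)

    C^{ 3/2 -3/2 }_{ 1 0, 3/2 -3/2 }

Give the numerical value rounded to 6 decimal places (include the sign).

+√(3/5) = +0.774597

√[4·1!1!2!/5! · 1!1!0!3!0!3!] = √(12/5)
  +(−1)^0/∏(0,1,1,0,0,2)! = 1/2  (running 1/2)
⟨..|..⟩ = √(12/5)·(1/2) = +0.774597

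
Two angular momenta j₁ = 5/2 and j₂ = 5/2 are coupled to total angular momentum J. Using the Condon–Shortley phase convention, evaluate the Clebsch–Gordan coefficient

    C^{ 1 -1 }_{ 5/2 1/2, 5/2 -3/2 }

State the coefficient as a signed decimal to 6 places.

−√(8/35) = -0.478091

√[3·4!1!1!/7! · 3!2!1!4!0!2!] = √(288/35)
  +(−1)^1/∏(1,3,1,0,0,1)! = -1/6  (running -1/6)
⟨..|..⟩ = √(288/35)·(-1/6) = -0.478091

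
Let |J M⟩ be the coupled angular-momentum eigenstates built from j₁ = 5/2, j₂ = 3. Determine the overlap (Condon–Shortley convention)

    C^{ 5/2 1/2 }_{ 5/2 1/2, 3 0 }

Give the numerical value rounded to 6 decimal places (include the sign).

triangle: 3!·2!·3!/9! = 72/362880
(j±m)!: 3!·2!·3!·3!·3!·2! = 5184
prefactor² = (2J+1)·Δ·N² = 216/35
  k=0: +1/(0!·3!·2!·3!·0!·0!) = 1/72
  k=1: −1/(1!·2!·1!·2!·1!·1!) = -1/4
  k=2: +1/(2!·1!·0!·1!·2!·2!) = 1/8
Σ = -1/9  ⇒  CG² = 216/35·(-1/9)² = 8/105
CG = −√(8/105) = -0.276026

−√(8/105) = -0.276026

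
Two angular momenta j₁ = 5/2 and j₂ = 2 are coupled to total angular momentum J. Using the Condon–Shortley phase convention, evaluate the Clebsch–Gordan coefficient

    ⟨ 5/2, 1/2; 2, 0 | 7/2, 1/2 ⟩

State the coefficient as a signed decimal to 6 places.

triangle: 1!*4!*3!/9! = 144/362880
(j±m)!: 3!*2!*2!*2!*4!*3! = 6912
prefactor² = (2J+1)*Δ*N² = 768/35
  k=0: +1/(0!*1!*2!*2!*2!*1!) = 1/8
  k=1: −1/(1!*0!*1!*1!*3!*2!) = -1/12
Σ = 1/24  ⇒  CG² = 768/35*1/24² = 4/105
CG = +√(4/105) = +0.195180

+√(4/105) ≈ +0.195180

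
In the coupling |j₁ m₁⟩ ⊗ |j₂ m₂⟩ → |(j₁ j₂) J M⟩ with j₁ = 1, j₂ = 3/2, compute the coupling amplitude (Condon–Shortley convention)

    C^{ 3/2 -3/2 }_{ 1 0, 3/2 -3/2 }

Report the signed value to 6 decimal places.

+0.774597

j₁+j₂−J=1  J+j₁−j₂=1  J−j₁+j₂=2  j₁+j₂+J+1=5
(j₁±m₁, j₂±m₂, J±M) = (1,1,0,3,0,3)
P² = 12/5
sum k=0..0:
  [0] +1/2 = 1/2
S = 1/2
C² = P²·S² = 3/5 ; C = +0.774597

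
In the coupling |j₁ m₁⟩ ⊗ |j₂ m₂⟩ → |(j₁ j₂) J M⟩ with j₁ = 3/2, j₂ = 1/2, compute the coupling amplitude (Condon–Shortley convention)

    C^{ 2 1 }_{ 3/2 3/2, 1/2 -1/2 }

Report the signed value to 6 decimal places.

+0.500000  (= +√(1/4))

√[5·0!3!1!/5! · 3!0!0!1!3!1!] = √(9)
  +(−1)^0/∏(0,0,0,0,3,1)! = 1/6  (running 1/6)
⟨..|..⟩ = √(9)·(1/6) = +0.500000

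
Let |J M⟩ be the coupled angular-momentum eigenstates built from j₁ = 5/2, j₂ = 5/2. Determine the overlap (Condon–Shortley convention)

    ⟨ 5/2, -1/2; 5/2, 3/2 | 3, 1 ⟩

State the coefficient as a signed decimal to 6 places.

j₁+j₂−J=2  J+j₁−j₂=3  J−j₁+j₂=3  j₁+j₂+J+1=9
(j₁±m₁, j₂±m₂, J±M) = (2,3,4,1,4,2)
P² = 96/5
sum k=1..2:
  [1] −1/12 = -1/12
  [2] +1/8 = 1/8
S = 1/24
C² = P²·S² = 1/30 ; C = +0.182574

+0.182574  (= +√(1/30))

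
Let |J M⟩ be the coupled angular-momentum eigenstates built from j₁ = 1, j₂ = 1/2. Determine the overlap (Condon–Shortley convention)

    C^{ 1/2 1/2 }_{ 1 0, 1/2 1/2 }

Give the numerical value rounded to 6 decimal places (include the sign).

-0.577350  (= −√(1/3))

j₁+j₂−J=1  J+j₁−j₂=1  J−j₁+j₂=0  j₁+j₂+J+1=3
(j₁±m₁, j₂±m₂, J±M) = (1,1,1,0,1,0)
P² = 1/3
sum k=1..1:
  [1] −1/1 = -1
S = -1
C² = P²·S² = 1/3 ; C = -0.577350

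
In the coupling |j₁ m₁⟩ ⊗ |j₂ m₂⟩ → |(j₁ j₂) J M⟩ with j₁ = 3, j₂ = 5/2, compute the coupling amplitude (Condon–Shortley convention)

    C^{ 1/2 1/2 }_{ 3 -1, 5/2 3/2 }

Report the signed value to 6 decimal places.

√[2·5!1!0!/7! · 2!4!4!1!1!0!] = √(384/7)
  +(−1)^4/∏(4,1,0,0,1,0)! = 1/24  (running 1/24)
⟨..|..⟩ = √(384/7)·(1/24) = +0.308607

+√(2/21) = +0.308607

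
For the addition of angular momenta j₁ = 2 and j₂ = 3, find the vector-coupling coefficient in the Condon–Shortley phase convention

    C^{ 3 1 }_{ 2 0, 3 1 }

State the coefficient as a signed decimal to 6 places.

−√(3/20) = -0.387298

j₁+j₂−J=2  J+j₁−j₂=2  J−j₁+j₂=4  j₁+j₂+J+1=9
(j₁±m₁, j₂±m₂, J±M) = (2,2,4,2,4,2)
P² = 256/15
sum k=0..2:
  [0] +1/96 = 1/96
  [1] −1/6 = -1/6
  [2] +1/16 = 1/16
S = -3/32
C² = P²·S² = 3/20 ; C = -0.387298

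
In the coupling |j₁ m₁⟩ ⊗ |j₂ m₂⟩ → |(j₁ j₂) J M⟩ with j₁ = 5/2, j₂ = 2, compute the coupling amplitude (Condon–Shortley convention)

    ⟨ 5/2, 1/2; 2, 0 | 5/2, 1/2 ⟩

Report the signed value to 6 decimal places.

−√(8/35) = -0.478091

triangle: 2!·3!·2!/8! = 24/40320
(j±m)!: 3!·2!·2!·2!·3!·2! = 576
prefactor² = (2J+1)·Δ·N² = 72/35
  k=0: +1/(0!·2!·2!·2!·1!·0!) = 1/8
  k=1: −1/(1!·1!·1!·1!·2!·1!) = -1/2
  k=2: +1/(2!·0!·0!·0!·3!·2!) = 1/24
Σ = -1/3  ⇒  CG² = 72/35·(-1/3)² = 8/35
CG = −√(8/35) = -0.478091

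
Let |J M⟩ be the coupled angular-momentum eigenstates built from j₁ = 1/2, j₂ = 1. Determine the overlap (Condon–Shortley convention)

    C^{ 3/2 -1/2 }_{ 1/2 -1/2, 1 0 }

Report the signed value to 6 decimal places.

+0.816497  (= +√(2/3))

triangle: 0!*1!*2!/4! = 2/24
(j±m)!: 0!*1!*1!*1!*1!*2! = 2
prefactor² = (2J+1)*Δ*N² = 2/3
  k=0: +1/(0!*0!*1!*1!*0!*1!) = 1
Σ = 1  ⇒  CG² = 2/3*1² = 2/3
CG = +√(2/3) = +0.816497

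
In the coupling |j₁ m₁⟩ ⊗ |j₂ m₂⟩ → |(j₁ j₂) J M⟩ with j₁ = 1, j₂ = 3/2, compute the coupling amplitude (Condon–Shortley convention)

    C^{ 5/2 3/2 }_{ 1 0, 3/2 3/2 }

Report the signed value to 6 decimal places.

+√(2/5) = +0.632456

triangle: 0!×2!×3!/6! = 12/720
(j±m)!: 1!×1!×3!×0!×4!×1! = 144
prefactor² = (2J+1)×Δ×N² = 72/5
  k=0: +1/(0!×0!×1!×3!×1!×0!) = 1/6
Σ = 1/6  ⇒  CG² = 72/5×1/6² = 2/5
CG = +√(2/5) = +0.632456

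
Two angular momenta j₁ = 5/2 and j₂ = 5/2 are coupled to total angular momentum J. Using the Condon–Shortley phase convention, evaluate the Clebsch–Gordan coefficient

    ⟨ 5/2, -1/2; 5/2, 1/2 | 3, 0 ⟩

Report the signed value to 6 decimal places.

√[7·2!3!3!/9! · 2!3!3!2!3!3!] = √(36/5)
  +(−1)^0/∏(0,2,3,3,0,0)! = 1/72  (running 1/72)
  +(−1)^1/∏(1,1,2,2,1,1)! = -1/4  (running -17/72)
  +(−1)^2/∏(2,0,1,1,2,2)! = 1/8  (running -1/9)
⟨..|..⟩ = √(36/5)·(-1/9) = -0.298142

−√(4/45) = -0.298142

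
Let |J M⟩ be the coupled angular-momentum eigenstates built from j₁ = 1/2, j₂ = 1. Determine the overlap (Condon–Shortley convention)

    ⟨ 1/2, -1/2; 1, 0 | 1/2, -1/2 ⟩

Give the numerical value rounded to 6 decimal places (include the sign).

triangle: 1!×0!×1!/3! = 1/6
(j±m)!: 0!×1!×1!×1!×0!×1! = 1
prefactor² = (2J+1)×Δ×N² = 1/3
  k=1: −1/(1!×0!×0!×0!×0!×1!) = -1
Σ = -1  ⇒  CG² = 1/3×(-1)² = 1/3
CG = −√(1/3) = -0.577350

−√(1/3) = -0.577350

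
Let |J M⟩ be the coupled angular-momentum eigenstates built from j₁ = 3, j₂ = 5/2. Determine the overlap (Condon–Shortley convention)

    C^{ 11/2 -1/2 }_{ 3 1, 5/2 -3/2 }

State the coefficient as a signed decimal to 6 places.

j₁+j₂−J=0  J+j₁−j₂=6  J−j₁+j₂=5  j₁+j₂+J+1=12
(j₁±m₁, j₂±m₂, J±M) = (4,2,1,4,5,6)
P² = 16588800/77
sum k=0..0:
  [0] +1/1152 = 1/1152
S = 1/1152
C² = P²·S² = 25/154 ; C = +0.402911

+0.402911  (= +√(25/154))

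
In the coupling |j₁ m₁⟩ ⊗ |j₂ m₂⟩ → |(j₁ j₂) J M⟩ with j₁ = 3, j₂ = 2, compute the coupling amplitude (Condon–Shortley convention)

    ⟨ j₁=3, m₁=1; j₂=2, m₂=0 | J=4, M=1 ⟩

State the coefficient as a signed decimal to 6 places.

+0.327327

j₁+j₂−J=1  J+j₁−j₂=5  J−j₁+j₂=3  j₁+j₂+J+1=10
(j₁±m₁, j₂±m₂, J±M) = (4,2,2,2,5,3)
P² = 1728/7
sum k=0..1:
  [0] +1/24 = 1/24
  [1] −1/48 = -1/48
S = 1/48
C² = P²·S² = 3/28 ; C = +0.327327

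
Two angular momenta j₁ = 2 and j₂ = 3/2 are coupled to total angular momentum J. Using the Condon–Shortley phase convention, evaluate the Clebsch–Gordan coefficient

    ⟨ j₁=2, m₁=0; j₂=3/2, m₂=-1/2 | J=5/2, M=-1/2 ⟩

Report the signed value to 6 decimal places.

+0.292770  (= +√(3/35))

triangle: 1!×3!×2!/7! = 12/5040
(j±m)!: 2!×2!×1!×2!×2!×3! = 96
prefactor² = (2J+1)×Δ×N² = 48/35
  k=0: +1/(0!×1!×2!×1!×1!×1!) = 1/2
  k=1: −1/(1!×0!×1!×0!×2!×2!) = -1/4
Σ = 1/4  ⇒  CG² = 48/35×1/4² = 3/35
CG = +√(3/35) = +0.292770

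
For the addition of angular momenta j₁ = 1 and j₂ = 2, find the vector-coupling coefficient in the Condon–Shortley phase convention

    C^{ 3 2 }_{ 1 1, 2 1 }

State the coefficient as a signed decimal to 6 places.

√[7·0!2!4!/7! · 2!0!3!1!5!1!] = √(96)
  +(−1)^0/∏(0,0,0,3,2,1)! = 1/12  (running 1/12)
⟨..|..⟩ = √(96)·(1/12) = +0.816497

+√(2/3) ≈ +0.816497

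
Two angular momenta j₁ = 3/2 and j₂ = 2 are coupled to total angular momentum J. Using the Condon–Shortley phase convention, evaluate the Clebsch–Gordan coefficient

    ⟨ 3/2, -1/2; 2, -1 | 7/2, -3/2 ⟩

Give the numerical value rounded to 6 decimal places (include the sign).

triangle: 0!*3!*4!/8! = 144/40320
(j±m)!: 1!*2!*1!*3!*2!*5! = 2880
prefactor² = (2J+1)*Δ*N² = 576/7
  k=0: +1/(0!*0!*2!*1!*1!*3!) = 1/12
Σ = 1/12  ⇒  CG² = 576/7*1/12² = 4/7
CG = +√(4/7) = +0.755929

+0.755929  (= +√(4/7))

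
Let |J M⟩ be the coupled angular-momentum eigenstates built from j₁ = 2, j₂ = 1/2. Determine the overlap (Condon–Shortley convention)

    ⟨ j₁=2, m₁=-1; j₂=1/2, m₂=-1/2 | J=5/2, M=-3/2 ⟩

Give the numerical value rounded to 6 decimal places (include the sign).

+0.894427  (= +√(4/5))

triangle: 0!·4!·1!/6! = 24/720
(j±m)!: 1!·3!·0!·1!·1!·4! = 144
prefactor² = (2J+1)·Δ·N² = 144/5
  k=0: +1/(0!·0!·3!·0!·1!·1!) = 1/6
Σ = 1/6  ⇒  CG² = 144/5·1/6² = 4/5
CG = +√(4/5) = +0.894427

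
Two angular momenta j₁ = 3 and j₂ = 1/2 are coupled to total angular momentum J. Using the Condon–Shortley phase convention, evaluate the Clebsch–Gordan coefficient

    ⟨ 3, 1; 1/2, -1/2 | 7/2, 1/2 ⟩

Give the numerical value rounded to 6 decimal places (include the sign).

triangle: 0!*6!*1!/8! = 720/40320
(j±m)!: 4!*2!*0!*1!*4!*3! = 6912
prefactor² = (2J+1)*Δ*N² = 6912/7
  k=0: +1/(0!*0!*2!*0!*4!*1!) = 1/48
Σ = 1/48  ⇒  CG² = 6912/7*1/48² = 3/7
CG = +√(3/7) = +0.654654

+√(3/7) = +0.654654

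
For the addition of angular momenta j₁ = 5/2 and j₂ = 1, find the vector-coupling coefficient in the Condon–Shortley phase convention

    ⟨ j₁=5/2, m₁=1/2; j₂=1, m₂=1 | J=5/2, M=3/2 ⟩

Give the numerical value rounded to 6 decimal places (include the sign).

√[6·1!4!1!/7! · 3!2!2!0!4!1!] = √(576/35)
  +(−1)^1/∏(1,0,1,1,3,0)! = -1/6  (running -1/6)
⟨..|..⟩ = √(576/35)·(-1/6) = -0.676123

-0.676123  (= −√(16/35))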